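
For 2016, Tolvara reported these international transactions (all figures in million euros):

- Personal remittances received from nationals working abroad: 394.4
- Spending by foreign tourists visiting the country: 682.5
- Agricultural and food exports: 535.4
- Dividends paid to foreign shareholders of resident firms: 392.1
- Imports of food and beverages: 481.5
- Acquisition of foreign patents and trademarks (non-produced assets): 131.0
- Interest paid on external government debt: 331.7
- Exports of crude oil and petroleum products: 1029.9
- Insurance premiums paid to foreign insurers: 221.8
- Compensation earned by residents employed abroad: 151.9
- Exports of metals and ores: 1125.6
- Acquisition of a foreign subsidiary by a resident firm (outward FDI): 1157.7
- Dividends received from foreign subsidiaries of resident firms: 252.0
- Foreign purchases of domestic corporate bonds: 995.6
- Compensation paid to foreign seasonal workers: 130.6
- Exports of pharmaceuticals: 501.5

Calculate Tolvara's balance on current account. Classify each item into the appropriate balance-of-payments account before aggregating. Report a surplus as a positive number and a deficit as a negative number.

3115.5

Goods: 501.5 + 1125.6 + 535.4 + 1029.9 - 481.5 = 2710.9
Services: 682.5 - 221.8 = 460.7
Primary income: -130.6 + 252.0 + 151.9 - 392.1 - 331.7 = -450.5
Secondary income: 394.4
Current account = 2710.9 + 460.7 + (-450.5) + 394.4 = 3115.5
(Excluded from the current account — capital account: acquisition of foreign patents and trademarks (non-produced assets) 131.0; financial account: acquisition of a foreign subsidiary by a resident firm (outward FDI) 1157.7, foreign purchases of domestic corporate bonds 995.6.)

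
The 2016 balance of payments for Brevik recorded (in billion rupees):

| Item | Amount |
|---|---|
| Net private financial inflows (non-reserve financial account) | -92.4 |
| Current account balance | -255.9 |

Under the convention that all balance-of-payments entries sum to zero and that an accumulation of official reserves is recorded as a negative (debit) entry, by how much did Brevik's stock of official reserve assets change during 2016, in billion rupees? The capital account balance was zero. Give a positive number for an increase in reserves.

Official reserve transactions balance = -((-255.9) + (-92.4)) = 348.3
An accumulation of reserves is recorded as a debit (negative entry), so the change in the stock of reserves is the negative of that balance.
Change in official reserves = -(348.3) = -348.3

-348.3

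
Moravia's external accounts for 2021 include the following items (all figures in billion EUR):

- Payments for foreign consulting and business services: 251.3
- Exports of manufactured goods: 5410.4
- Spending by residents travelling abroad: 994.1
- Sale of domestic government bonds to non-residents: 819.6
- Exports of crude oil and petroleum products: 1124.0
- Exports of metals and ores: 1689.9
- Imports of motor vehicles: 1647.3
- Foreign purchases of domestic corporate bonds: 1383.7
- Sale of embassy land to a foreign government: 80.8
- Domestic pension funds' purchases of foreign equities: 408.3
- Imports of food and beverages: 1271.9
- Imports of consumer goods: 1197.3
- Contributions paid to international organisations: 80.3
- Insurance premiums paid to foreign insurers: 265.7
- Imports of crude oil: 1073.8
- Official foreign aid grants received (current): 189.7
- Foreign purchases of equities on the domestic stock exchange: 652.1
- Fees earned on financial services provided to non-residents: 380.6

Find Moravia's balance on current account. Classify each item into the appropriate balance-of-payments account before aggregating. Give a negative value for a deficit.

2012.9

Goods: -1197.3 - 1271.9 - 1647.3 + 5410.4 + 1689.9 - 1073.8 + 1124.0 = 3034.0
Services: -251.3 + 380.6 - 994.1 - 265.7 = -1130.5
Secondary income: -80.3 + 189.7 = 109.4
Current account = 3034.0 + (-1130.5) + 109.4 = 2012.9
(Excluded from the current account — financial account: sale of domestic government bonds to non-residents 819.6, foreign purchases of domestic corporate bonds 1383.7, domestic pension funds' purchases of foreign equities 408.3, foreign purchases of equities on the domestic stock exchange 652.1; capital account: sale of embassy land to a foreign government 80.8.)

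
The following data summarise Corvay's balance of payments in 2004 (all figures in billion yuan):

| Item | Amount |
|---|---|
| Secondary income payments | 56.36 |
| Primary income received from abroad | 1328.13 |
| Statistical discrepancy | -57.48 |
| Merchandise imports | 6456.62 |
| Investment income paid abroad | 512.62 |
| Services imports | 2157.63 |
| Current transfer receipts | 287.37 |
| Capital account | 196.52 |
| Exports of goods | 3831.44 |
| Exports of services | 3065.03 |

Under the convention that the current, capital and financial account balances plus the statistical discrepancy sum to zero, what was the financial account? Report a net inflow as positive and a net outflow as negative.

532.22

Goods balance = 3831.44 - 6456.62 = -2625.18
Services balance = 3065.03 - 2157.63 = 907.40
Trade balance (goods + services) = -2625.18 + 907.40 = -1717.78
Net primary income = 1328.13 - 512.62 = 815.51
Net secondary income = 287.37 - 56.36 = 231.01
Current account = -1717.78 + 815.51 + 231.01 = -671.26
Financial account = -(-671.26 + 196.52 + (-57.48)) = 532.22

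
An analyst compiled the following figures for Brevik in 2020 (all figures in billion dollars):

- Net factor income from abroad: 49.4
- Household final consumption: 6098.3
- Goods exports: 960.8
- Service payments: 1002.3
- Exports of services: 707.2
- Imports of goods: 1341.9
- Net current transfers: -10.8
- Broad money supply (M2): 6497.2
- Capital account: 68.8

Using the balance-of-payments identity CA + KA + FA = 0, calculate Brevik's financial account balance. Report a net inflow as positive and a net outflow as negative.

Goods balance = 960.8 - 1341.9 = -381.1
Services balance = 707.2 - 1002.3 = -295.1
Trade balance (goods + services) = -381.1 + (-295.1) = -676.2
Net primary income = 49.4
Net secondary income = -10.8
Current account = -676.2 + 49.4 + (-10.8) = -637.6
Financial account = -(-637.6 + 68.8) = 568.8

568.8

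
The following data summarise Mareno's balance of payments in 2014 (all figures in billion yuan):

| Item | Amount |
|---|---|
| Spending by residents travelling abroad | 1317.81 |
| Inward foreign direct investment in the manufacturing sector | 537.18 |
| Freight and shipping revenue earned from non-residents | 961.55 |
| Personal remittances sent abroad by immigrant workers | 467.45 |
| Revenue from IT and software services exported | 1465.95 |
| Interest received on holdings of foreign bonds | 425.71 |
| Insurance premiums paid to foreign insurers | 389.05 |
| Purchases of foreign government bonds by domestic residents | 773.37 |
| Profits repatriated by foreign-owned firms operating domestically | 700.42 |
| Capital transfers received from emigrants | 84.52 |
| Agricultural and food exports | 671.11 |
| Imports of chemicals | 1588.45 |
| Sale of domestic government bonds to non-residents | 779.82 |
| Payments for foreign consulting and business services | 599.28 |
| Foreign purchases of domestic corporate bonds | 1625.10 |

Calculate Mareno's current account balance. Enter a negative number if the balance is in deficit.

Goods: 671.11 - 1588.45 = -917.34
Services: -1317.81 + 961.55 - 389.05 - 599.28 + 1465.95 = 121.36
Primary income: 425.71 - 700.42 = -274.71
Secondary income: -467.45
Current account = (-917.34) + 121.36 + (-274.71) + (-467.45) = -1538.14
(Excluded from the current account — financial account: inward foreign direct investment in the manufacturing sector 537.18, purchases of foreign government bonds by domestic residents 773.37, sale of domestic government bonds to non-residents 779.82, foreign purchases of domestic corporate bonds 1625.10; capital account: capital transfers received from emigrants 84.52.)

-1538.14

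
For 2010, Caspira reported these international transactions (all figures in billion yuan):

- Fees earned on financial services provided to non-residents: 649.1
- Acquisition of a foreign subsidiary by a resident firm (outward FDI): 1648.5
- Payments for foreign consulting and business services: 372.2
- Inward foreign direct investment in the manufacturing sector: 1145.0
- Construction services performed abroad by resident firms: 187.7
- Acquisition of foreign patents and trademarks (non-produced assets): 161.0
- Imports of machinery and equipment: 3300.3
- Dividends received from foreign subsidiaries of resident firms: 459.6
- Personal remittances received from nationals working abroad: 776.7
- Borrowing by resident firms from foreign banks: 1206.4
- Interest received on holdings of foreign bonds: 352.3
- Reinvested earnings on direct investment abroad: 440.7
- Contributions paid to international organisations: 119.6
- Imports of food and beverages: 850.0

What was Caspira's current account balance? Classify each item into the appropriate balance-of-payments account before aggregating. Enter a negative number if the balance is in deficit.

-1776.0

Goods: -3300.3 - 850.0 = -4150.3
Services: -372.2 + 187.7 + 649.1 = 464.6
Primary income: 440.7 + 352.3 + 459.6 = 1252.6
Secondary income: 776.7 - 119.6 = 657.1
Current account = (-4150.3) + 464.6 + 1252.6 + 657.1 = -1776.0
(Excluded from the current account — financial account: acquisition of a foreign subsidiary by a resident firm (outward FDI) 1648.5, inward foreign direct investment in the manufacturing sector 1145.0, borrowing by resident firms from foreign banks 1206.4; capital account: acquisition of foreign patents and trademarks (non-produced assets) 161.0.)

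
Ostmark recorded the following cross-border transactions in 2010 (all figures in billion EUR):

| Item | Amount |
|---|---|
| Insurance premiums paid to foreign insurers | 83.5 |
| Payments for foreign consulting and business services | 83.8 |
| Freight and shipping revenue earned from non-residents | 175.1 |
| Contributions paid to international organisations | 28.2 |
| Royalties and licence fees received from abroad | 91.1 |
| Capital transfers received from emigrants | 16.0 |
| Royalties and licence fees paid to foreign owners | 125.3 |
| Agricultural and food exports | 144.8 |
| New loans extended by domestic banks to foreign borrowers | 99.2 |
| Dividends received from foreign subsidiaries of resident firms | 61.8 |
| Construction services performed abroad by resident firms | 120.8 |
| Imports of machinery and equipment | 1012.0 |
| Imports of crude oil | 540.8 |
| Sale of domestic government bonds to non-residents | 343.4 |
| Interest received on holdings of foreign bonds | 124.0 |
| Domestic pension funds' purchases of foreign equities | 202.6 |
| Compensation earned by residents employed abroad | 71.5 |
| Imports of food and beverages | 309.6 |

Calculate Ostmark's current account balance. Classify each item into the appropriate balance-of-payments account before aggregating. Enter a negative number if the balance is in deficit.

Goods: -540.8 - 1012.0 + 144.8 - 309.6 = -1717.6
Services: 120.8 + 91.1 + 175.1 - 125.3 - 83.8 - 83.5 = 94.4
Primary income: 124.0 + 61.8 + 71.5 = 257.3
Secondary income: -28.2
Current account = (-1717.6) + 94.4 + 257.3 + (-28.2) = -1394.1
(Excluded from the current account — capital account: capital transfers received from emigrants 16.0; financial account: new loans extended by domestic banks to foreign borrowers 99.2, sale of domestic government bonds to non-residents 343.4, domestic pension funds' purchases of foreign equities 202.6.)

-1394.1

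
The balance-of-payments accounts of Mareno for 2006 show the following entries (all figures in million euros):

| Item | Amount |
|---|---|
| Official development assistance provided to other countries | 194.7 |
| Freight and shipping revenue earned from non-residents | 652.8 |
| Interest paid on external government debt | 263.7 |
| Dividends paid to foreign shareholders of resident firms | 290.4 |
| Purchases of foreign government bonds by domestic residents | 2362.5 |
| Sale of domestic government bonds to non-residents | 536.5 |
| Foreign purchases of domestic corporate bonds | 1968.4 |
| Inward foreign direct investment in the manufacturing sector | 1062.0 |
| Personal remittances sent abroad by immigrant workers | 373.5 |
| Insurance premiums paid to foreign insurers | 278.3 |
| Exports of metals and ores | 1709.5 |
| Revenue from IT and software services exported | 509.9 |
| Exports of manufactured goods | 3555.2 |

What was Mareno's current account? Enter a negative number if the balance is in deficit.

Goods: 3555.2 + 1709.5 = 5264.7
Services: 652.8 - 278.3 + 509.9 = 884.4
Primary income: -290.4 - 263.7 = -554.1
Secondary income: -373.5 - 194.7 = -568.2
Current account = 5264.7 + 884.4 + (-554.1) + (-568.2) = 5026.8
(Excluded from the current account — financial account: purchases of foreign government bonds by domestic residents 2362.5, sale of domestic government bonds to non-residents 536.5, foreign purchases of domestic corporate bonds 1968.4, inward foreign direct investment in the manufacturing sector 1062.0.)

5026.8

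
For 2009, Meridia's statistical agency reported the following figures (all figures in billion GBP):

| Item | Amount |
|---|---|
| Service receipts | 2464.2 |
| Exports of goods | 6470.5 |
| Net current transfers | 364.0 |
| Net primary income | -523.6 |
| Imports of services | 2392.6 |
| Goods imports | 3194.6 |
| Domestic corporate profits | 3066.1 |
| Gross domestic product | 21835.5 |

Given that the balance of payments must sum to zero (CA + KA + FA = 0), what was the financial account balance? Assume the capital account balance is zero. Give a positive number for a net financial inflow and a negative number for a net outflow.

Goods balance = 6470.5 - 3194.6 = 3275.9
Services balance = 2464.2 - 2392.6 = 71.6
Trade balance (goods + services) = 3275.9 + 71.6 = 3347.5
Net primary income = -523.6
Net secondary income = 364.0
Current account = 3347.5 + (-523.6) + 364.0 = 3187.9
Financial account = -(3187.9) = -3187.9

-3187.9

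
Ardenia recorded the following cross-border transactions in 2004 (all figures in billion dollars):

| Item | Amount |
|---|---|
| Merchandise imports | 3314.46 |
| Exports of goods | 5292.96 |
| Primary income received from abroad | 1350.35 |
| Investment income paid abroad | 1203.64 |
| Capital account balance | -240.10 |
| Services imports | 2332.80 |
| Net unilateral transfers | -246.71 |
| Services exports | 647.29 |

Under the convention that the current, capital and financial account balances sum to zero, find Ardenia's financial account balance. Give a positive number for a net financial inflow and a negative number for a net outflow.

47.11

Goods balance = 5292.96 - 3314.46 = 1978.50
Services balance = 647.29 - 2332.80 = -1685.51
Trade balance (goods + services) = 1978.50 + (-1685.51) = 292.99
Net primary income = 1350.35 - 1203.64 = 146.71
Net secondary income = -246.71
Current account = 292.99 + 146.71 + (-246.71) = 192.99
Financial account = -(192.99 + (-240.10)) = 47.11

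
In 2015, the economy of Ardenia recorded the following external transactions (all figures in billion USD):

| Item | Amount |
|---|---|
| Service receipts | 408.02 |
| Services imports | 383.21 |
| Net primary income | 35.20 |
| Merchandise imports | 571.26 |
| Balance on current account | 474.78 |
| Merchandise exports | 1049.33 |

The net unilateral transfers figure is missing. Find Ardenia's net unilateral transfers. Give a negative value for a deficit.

Current account = goods balance + services balance + net primary income + net secondary income
Sum of the known components = 538.08
Net unilateral transfers = CA - (known components) = 474.78 - 538.08 = -63.30

-63.30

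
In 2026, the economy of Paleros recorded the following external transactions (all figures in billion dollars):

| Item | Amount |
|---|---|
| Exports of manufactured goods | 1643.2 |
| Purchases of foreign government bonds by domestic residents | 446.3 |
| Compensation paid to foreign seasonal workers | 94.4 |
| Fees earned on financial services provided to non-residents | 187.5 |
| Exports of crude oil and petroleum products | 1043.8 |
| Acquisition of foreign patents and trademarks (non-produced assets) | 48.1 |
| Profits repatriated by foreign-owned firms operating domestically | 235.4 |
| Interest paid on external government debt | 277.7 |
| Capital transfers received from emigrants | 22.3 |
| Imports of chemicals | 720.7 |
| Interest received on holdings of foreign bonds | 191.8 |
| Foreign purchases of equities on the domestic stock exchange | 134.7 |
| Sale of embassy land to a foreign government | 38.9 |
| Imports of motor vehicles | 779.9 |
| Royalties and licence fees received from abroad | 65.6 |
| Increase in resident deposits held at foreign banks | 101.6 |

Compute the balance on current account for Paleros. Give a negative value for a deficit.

1023.8

Goods: 1043.8 - 779.9 + 1643.2 - 720.7 = 1186.4
Services: 65.6 + 187.5 = 253.1
Primary income: 191.8 - 94.4 - 235.4 - 277.7 = -415.7
Current account = 1186.4 + 253.1 + (-415.7) = 1023.8
(Excluded from the current account — financial account: purchases of foreign government bonds by domestic residents 446.3, foreign purchases of equities on the domestic stock exchange 134.7, increase in resident deposits held at foreign banks 101.6; capital account: acquisition of foreign patents and trademarks (non-produced assets) 48.1, capital transfers received from emigrants 22.3, sale of embassy land to a foreign government 38.9.)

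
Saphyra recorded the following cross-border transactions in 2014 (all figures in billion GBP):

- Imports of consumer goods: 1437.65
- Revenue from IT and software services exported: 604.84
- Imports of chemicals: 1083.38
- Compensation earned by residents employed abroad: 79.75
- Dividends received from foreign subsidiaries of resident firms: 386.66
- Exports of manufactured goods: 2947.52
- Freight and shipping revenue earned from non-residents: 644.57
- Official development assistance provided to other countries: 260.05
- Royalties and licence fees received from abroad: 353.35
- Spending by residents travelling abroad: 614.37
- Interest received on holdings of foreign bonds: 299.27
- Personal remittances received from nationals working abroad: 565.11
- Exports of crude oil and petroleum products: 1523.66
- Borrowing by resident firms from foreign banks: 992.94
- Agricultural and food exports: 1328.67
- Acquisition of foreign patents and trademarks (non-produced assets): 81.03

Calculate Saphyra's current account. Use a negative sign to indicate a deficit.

Goods: 1523.66 + 1328.67 - 1083.38 - 1437.65 + 2947.52 = 3278.82
Services: 353.35 - 614.37 + 604.84 + 644.57 = 988.39
Primary income: 79.75 + 386.66 + 299.27 = 765.68
Secondary income: -260.05 + 565.11 = 305.06
Current account = 3278.82 + 988.39 + 765.68 + 305.06 = 5337.95
(Excluded from the current account — financial account: borrowing by resident firms from foreign banks 992.94; capital account: acquisition of foreign patents and trademarks (non-produced assets) 81.03.)

5337.95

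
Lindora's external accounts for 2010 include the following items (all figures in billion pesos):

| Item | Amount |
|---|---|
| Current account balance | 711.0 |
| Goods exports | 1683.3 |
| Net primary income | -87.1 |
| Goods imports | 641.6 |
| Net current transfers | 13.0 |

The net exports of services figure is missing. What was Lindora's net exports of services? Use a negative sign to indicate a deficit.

-256.6

Current account = goods balance + services balance + net primary income + net secondary income
Sum of the known components = 967.6
Net exports of services = CA - (known components) = 711.0 - 967.6 = -256.6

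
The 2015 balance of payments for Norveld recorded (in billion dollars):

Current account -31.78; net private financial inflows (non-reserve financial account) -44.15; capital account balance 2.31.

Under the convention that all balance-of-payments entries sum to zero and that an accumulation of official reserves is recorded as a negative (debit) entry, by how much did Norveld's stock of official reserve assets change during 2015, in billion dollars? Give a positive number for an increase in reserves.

-73.62

Official reserve transactions balance = -((-31.78) + 2.31 + (-44.15)) = 73.62
An accumulation of reserves is recorded as a debit (negative entry), so the change in the stock of reserves is the negative of that balance.
Change in official reserves = -(73.62) = -73.62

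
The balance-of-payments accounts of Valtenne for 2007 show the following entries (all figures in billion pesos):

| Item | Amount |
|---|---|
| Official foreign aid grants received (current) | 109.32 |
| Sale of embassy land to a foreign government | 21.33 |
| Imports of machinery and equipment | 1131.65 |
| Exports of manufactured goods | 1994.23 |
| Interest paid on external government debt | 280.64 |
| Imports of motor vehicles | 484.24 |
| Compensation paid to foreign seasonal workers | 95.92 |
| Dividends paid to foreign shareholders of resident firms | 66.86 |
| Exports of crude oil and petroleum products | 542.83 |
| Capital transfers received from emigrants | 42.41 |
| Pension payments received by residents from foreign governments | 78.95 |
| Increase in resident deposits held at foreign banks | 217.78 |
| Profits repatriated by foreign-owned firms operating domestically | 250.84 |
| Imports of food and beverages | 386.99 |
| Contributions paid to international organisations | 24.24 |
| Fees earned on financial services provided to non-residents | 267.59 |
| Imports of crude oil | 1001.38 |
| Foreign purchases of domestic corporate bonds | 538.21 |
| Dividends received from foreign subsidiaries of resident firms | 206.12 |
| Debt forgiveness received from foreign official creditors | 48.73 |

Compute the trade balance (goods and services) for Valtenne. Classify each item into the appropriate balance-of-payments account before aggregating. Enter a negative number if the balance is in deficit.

-199.61

Goods: -1001.38 - 1131.65 + 542.83 - 484.24 + 1994.23 - 386.99 = -467.20
Services: 267.59
Trade balance = -467.20 + 267.59 = -199.61
(Excluded from the trade balance — secondary income: official foreign aid grants received (current) 109.32, pension payments received by residents from foreign governments 78.95, contributions paid to international organisations 24.24; capital account: sale of embassy land to a foreign government 21.33, capital transfers received from emigrants 42.41, debt forgiveness received from foreign official creditors 48.73; primary income: interest paid on external government debt 280.64, compensation paid to foreign seasonal workers 95.92, dividends paid to foreign shareholders of resident firms 66.86, profits repatriated by foreign-owned firms operating domestically 250.84, dividends received from foreign subsidiaries of resident firms 206.12; financial account: increase in resident deposits held at foreign banks 217.78, foreign purchases of domestic corporate bonds 538.21.)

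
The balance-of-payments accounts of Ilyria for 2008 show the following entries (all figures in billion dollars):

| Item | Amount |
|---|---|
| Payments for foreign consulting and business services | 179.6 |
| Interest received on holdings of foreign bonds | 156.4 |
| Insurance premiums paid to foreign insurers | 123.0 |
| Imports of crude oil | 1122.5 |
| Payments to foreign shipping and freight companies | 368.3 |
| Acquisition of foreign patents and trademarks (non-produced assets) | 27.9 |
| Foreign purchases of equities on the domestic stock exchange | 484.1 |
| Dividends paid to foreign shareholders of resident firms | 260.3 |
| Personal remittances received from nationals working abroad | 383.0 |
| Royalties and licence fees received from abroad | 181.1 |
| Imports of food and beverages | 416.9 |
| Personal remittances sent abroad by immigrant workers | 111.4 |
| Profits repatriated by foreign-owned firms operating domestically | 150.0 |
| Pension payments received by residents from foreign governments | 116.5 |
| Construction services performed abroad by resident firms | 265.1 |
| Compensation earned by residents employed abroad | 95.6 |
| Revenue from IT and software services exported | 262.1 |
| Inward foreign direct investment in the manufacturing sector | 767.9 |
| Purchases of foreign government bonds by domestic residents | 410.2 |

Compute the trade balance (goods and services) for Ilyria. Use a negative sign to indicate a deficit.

-1502.0

Goods: -416.9 - 1122.5 = -1539.4
Services: 181.1 - 123.0 - 179.6 + 265.1 - 368.3 + 262.1 = 37.4
Trade balance = -1539.4 + 37.4 = -1502.0
(Excluded from the trade balance — primary income: interest received on holdings of foreign bonds 156.4, dividends paid to foreign shareholders of resident firms 260.3, profits repatriated by foreign-owned firms operating domestically 150.0, compensation earned by residents employed abroad 95.6; capital account: acquisition of foreign patents and trademarks (non-produced assets) 27.9; financial account: foreign purchases of equities on the domestic stock exchange 484.1, inward foreign direct investment in the manufacturing sector 767.9, purchases of foreign government bonds by domestic residents 410.2; secondary income: personal remittances received from nationals working abroad 383.0, personal remittances sent abroad by immigrant workers 111.4, pension payments received by residents from foreign governments 116.5.)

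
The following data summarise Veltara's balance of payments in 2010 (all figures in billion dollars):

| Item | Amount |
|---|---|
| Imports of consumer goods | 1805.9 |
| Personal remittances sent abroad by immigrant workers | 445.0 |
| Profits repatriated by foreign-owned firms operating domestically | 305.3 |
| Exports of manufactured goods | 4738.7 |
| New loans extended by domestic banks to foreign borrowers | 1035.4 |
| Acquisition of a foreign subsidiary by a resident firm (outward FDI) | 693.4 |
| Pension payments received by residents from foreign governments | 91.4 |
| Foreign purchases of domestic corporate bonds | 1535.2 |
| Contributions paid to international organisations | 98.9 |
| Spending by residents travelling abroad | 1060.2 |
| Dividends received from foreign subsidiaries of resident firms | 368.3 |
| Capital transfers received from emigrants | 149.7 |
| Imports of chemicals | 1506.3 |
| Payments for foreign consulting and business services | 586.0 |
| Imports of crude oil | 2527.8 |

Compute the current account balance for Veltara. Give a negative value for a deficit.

-3137.0

Goods: -1805.9 + 4738.7 - 1506.3 - 2527.8 = -1101.3
Services: -1060.2 - 586.0 = -1646.2
Primary income: 368.3 - 305.3 = 63.0
Secondary income: -98.9 - 445.0 + 91.4 = -452.5
Current account = (-1101.3) + (-1646.2) + 63.0 + (-452.5) = -3137.0
(Excluded from the current account — financial account: new loans extended by domestic banks to foreign borrowers 1035.4, acquisition of a foreign subsidiary by a resident firm (outward FDI) 693.4, foreign purchases of domestic corporate bonds 1535.2; capital account: capital transfers received from emigrants 149.7.)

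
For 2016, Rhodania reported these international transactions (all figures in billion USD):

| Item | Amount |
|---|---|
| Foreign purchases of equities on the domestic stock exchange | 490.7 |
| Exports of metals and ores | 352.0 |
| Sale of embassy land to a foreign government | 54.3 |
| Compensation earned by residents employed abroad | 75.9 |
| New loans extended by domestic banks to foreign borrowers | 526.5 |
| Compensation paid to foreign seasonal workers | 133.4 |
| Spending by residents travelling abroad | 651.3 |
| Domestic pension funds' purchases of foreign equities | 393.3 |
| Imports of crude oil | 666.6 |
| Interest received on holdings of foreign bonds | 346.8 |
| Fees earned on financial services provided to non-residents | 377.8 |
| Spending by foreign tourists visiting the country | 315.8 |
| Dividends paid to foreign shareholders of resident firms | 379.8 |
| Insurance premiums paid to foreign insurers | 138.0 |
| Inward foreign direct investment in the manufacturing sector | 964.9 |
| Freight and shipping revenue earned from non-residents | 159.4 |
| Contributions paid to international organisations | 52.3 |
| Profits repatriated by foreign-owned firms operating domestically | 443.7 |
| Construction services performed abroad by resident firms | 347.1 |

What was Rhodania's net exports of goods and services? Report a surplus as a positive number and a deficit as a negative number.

96.2

Goods: 352.0 - 666.6 = -314.6
Services: 315.8 + 347.1 + 377.8 - 138.0 - 651.3 + 159.4 = 410.8
Trade balance = -314.6 + 410.8 = 96.2
(Excluded from the trade balance — financial account: foreign purchases of equities on the domestic stock exchange 490.7, new loans extended by domestic banks to foreign borrowers 526.5, domestic pension funds' purchases of foreign equities 393.3, inward foreign direct investment in the manufacturing sector 964.9; capital account: sale of embassy land to a foreign government 54.3; primary income: compensation earned by residents employed abroad 75.9, compensation paid to foreign seasonal workers 133.4, interest received on holdings of foreign bonds 346.8, dividends paid to foreign shareholders of resident firms 379.8, profits repatriated by foreign-owned firms operating domestically 443.7; secondary income: contributions paid to international organisations 52.3.)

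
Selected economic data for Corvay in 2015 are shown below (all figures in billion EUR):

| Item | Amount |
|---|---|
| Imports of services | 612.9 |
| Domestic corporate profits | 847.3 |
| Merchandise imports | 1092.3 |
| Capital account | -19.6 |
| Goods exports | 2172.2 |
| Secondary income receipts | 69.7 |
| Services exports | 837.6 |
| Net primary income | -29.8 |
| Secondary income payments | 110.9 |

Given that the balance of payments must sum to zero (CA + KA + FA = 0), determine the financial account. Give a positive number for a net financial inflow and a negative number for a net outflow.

Goods balance = 2172.2 - 1092.3 = 1079.9
Services balance = 837.6 - 612.9 = 224.7
Trade balance (goods + services) = 1079.9 + 224.7 = 1304.6
Net primary income = -29.8
Net secondary income = 69.7 - 110.9 = -41.2
Current account = 1304.6 + (-29.8) + (-41.2) = 1233.6
Financial account = -(1233.6 + (-19.6)) = -1214.0

-1214.0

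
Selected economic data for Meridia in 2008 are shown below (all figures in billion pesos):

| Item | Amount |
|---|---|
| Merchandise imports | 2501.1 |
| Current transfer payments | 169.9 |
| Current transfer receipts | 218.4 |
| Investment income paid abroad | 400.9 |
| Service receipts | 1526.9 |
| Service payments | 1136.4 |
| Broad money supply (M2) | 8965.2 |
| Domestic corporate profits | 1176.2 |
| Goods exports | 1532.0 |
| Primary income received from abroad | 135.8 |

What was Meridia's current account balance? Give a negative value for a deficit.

-795.2

Goods balance = 1532.0 - 2501.1 = -969.1
Services balance = 1526.9 - 1136.4 = 390.5
Trade balance (goods + services) = -969.1 + 390.5 = -578.6
Net primary income = 135.8 - 400.9 = -265.1
Net secondary income = 218.4 - 169.9 = 48.5
Current account = -578.6 + (-265.1) + 48.5 = -795.2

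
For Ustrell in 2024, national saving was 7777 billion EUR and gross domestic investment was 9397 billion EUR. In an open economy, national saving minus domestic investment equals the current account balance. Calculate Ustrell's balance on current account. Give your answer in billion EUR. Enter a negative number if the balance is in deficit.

-1620

CA = S - I = 7777 - 9397 = -1620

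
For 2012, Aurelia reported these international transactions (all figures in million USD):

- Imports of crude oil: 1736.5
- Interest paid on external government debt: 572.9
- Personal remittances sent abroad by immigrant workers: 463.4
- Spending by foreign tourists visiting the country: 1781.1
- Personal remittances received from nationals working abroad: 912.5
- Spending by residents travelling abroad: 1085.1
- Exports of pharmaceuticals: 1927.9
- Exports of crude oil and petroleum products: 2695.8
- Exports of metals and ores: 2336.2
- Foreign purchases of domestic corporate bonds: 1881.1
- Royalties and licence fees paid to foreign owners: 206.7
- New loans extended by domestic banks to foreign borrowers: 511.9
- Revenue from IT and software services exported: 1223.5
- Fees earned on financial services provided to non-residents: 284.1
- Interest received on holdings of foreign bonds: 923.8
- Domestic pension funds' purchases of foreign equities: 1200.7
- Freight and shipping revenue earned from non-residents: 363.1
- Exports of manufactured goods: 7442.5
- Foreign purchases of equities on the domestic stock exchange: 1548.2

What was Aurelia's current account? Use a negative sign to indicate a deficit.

Goods: 2336.2 + 7442.5 + 1927.9 - 1736.5 + 2695.8 = 12665.9
Services: -1085.1 + 363.1 + 1781.1 - 206.7 + 284.1 + 1223.5 = 2360.0
Primary income: -572.9 + 923.8 = 350.9
Secondary income: 912.5 - 463.4 = 449.1
Current account = 12665.9 + 2360.0 + 350.9 + 449.1 = 15825.9
(Excluded from the current account — financial account: foreign purchases of domestic corporate bonds 1881.1, new loans extended by domestic banks to foreign borrowers 511.9, domestic pension funds' purchases of foreign equities 1200.7, foreign purchases of equities on the domestic stock exchange 1548.2.)

15825.9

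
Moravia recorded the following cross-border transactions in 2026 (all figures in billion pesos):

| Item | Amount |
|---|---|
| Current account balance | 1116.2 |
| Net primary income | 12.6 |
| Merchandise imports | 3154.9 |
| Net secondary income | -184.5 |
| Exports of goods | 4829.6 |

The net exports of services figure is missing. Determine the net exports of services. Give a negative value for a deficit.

Current account = goods balance + services balance + net primary income + net secondary income
Sum of the known components = 1502.8
Net exports of services = CA - (known components) = 1116.2 - 1502.8 = -386.6

-386.6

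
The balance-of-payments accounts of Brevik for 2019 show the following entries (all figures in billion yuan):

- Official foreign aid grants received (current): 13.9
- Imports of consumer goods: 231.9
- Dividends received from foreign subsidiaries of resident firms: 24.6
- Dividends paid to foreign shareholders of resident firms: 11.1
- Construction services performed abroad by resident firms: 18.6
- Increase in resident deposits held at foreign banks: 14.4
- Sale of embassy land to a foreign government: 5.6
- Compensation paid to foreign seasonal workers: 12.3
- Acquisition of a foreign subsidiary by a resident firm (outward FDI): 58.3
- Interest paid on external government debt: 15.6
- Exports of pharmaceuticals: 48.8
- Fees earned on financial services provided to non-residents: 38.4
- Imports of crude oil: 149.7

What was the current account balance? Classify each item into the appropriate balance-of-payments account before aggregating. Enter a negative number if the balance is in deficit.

Goods: -149.7 - 231.9 + 48.8 = -332.8
Services: 38.4 + 18.6 = 57.0
Primary income: 24.6 - 11.1 - 15.6 - 12.3 = -14.4
Secondary income: 13.9
Current account = (-332.8) + 57.0 + (-14.4) + 13.9 = -276.3
(Excluded from the current account — financial account: increase in resident deposits held at foreign banks 14.4, acquisition of a foreign subsidiary by a resident firm (outward FDI) 58.3; capital account: sale of embassy land to a foreign government 5.6.)

-276.3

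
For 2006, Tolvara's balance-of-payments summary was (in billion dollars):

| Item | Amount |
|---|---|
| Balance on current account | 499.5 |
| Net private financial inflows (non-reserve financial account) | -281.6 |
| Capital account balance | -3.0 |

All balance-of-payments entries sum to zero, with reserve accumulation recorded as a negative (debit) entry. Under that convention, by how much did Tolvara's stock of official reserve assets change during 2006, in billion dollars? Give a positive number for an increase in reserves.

214.9

Official reserve transactions balance = -(499.5 + (-3.0) + (-281.6)) = -214.9
An accumulation of reserves is recorded as a debit (negative entry), so the change in the stock of reserves is the negative of that balance.
Change in official reserves = -(-214.9) = 214.9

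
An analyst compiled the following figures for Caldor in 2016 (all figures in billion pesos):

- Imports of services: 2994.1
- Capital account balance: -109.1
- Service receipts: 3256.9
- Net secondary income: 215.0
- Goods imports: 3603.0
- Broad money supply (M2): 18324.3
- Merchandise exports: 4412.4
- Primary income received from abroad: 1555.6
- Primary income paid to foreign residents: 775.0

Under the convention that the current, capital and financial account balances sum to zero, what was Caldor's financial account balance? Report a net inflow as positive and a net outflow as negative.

-1958.7

Goods balance = 4412.4 - 3603.0 = 809.4
Services balance = 3256.9 - 2994.1 = 262.8
Trade balance (goods + services) = 809.4 + 262.8 = 1072.2
Net primary income = 1555.6 - 775.0 = 780.6
Net secondary income = 215.0
Current account = 1072.2 + 780.6 + 215.0 = 2067.8
Financial account = -(2067.8 + (-109.1)) = -1958.7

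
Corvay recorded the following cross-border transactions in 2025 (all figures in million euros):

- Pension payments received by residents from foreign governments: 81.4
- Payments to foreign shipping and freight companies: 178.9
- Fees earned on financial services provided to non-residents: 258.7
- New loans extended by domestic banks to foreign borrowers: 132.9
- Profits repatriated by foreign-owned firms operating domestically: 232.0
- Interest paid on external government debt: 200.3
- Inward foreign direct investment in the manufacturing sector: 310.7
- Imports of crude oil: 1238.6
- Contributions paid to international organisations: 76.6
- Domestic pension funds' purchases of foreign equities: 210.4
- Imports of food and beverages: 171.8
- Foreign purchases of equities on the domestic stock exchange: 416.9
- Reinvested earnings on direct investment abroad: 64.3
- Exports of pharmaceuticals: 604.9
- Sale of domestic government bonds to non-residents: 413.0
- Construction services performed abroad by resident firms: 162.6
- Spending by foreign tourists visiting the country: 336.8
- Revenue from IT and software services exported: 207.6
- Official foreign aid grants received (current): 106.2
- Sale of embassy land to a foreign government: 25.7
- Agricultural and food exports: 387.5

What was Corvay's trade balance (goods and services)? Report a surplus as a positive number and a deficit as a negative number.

368.8

Goods: 604.9 - 1238.6 - 171.8 + 387.5 = -418.0
Services: 336.8 + 162.6 - 178.9 + 207.6 + 258.7 = 786.8
Trade balance = -418.0 + 786.8 = 368.8
(Excluded from the trade balance — secondary income: pension payments received by residents from foreign governments 81.4, contributions paid to international organisations 76.6, official foreign aid grants received (current) 106.2; financial account: new loans extended by domestic banks to foreign borrowers 132.9, inward foreign direct investment in the manufacturing sector 310.7, domestic pension funds' purchases of foreign equities 210.4, foreign purchases of equities on the domestic stock exchange 416.9, sale of domestic government bonds to non-residents 413.0; primary income: profits repatriated by foreign-owned firms operating domestically 232.0, interest paid on external government debt 200.3, reinvested earnings on direct investment abroad 64.3; capital account: sale of embassy land to a foreign government 25.7.)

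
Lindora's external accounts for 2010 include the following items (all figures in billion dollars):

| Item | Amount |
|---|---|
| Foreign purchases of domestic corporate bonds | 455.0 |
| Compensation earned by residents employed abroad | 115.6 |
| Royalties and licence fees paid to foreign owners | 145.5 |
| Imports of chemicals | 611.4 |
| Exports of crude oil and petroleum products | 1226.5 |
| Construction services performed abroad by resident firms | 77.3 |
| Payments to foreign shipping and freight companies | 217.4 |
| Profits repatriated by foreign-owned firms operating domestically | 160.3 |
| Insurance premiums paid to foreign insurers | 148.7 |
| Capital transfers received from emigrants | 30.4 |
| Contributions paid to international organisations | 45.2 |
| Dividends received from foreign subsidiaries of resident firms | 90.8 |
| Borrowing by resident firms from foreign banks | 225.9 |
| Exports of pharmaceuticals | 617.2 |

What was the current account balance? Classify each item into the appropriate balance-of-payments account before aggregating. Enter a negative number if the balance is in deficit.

798.9

Goods: 617.2 - 611.4 + 1226.5 = 1232.3
Services: -217.4 - 145.5 + 77.3 - 148.7 = -434.3
Primary income: 90.8 - 160.3 + 115.6 = 46.1
Secondary income: -45.2
Current account = 1232.3 + (-434.3) + 46.1 + (-45.2) = 798.9
(Excluded from the current account — financial account: foreign purchases of domestic corporate bonds 455.0, borrowing by resident firms from foreign banks 225.9; capital account: capital transfers received from emigrants 30.4.)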